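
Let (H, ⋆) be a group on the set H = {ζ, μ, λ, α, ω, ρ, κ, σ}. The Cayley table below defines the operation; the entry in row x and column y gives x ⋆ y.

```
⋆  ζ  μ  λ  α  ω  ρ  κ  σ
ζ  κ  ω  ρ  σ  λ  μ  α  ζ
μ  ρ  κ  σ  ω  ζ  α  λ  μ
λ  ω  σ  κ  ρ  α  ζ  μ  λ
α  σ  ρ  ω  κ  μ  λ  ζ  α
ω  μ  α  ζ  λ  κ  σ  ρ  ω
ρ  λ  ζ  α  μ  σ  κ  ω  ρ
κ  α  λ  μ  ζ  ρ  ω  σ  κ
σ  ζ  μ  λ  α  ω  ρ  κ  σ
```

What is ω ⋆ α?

Read row ω, column α: ω ⋆ α = λ.
(Structurally, H here is isomorphic to the quaternion group Q_8.)

λ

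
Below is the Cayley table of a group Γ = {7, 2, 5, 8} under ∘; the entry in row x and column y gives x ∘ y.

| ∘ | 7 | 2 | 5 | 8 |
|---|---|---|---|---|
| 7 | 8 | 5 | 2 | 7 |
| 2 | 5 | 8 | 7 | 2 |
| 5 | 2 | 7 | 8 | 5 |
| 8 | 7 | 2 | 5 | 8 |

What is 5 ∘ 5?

8

Read row 5, column 5: 5 ∘ 5 = 8.
(Structurally, Γ here is isomorphic to the Klein four-group V_4.)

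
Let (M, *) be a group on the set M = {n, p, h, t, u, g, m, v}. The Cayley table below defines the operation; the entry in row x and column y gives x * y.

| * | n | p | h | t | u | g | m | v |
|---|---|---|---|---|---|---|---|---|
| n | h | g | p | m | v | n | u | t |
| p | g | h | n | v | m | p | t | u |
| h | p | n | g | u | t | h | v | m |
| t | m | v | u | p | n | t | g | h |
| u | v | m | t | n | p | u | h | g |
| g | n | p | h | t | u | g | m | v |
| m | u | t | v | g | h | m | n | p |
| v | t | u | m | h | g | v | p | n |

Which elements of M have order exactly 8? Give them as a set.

Identity is g. Compute the order of each non-identity element by repeated multiplication:
  n: n → h → p → g  (order 4)
  p: p → h → n → g  (order 4)
  h: h → g  (order 2)
  t: t → p → v → h → u → n → m → g  (order 8)
  u: u → p → m → h → t → n → v → g  (order 8)
  m: m → n → u → h → v → p → t → g  (order 8)
  v: v → n → t → h → m → p → u → g  (order 8)
Elements of order 8: {m, t, u, v}.

{m, t, u, v}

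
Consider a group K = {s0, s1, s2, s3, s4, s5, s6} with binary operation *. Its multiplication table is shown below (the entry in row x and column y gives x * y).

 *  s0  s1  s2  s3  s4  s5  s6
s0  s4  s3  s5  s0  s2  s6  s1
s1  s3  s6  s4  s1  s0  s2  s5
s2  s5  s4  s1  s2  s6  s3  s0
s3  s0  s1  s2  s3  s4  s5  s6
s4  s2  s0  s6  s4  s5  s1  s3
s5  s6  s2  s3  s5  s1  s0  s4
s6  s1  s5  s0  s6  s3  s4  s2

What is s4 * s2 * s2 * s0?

s4 * s2 = s6
s6 * s2 = s0
s0 * s0 = s4

s4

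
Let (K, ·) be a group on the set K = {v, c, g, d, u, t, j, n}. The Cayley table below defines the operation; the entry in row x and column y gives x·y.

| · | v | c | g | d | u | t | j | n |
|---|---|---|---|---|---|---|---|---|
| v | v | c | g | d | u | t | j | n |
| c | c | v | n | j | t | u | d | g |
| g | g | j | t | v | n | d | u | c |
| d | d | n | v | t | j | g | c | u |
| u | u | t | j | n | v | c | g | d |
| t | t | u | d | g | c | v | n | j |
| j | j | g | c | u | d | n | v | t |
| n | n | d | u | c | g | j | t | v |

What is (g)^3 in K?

g^1 = g
g^2 = g·g = t
g^3 = t·g = d

d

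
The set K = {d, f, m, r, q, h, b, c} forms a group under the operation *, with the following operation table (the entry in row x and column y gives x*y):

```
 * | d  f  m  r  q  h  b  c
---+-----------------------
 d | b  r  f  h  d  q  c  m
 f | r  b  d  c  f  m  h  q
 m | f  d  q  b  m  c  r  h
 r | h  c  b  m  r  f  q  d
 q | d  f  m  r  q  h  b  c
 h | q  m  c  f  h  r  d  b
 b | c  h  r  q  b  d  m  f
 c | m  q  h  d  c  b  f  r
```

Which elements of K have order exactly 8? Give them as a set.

{c, d, f, h}

Identity is q. Compute the order of each non-identity element by repeated multiplication:
  d: d → b → c → m → f → r → h → q  (order 8)
  f: f → b → h → m → d → r → c → q  (order 8)
  m: m → q  (order 2)
  r: r → m → b → q  (order 4)
  h: h → r → f → m → c → b → d → q  (order 8)
  b: b → m → r → q  (order 4)
  c: c → r → d → m → h → b → f → q  (order 8)
Elements of order 8: {c, d, f, h}.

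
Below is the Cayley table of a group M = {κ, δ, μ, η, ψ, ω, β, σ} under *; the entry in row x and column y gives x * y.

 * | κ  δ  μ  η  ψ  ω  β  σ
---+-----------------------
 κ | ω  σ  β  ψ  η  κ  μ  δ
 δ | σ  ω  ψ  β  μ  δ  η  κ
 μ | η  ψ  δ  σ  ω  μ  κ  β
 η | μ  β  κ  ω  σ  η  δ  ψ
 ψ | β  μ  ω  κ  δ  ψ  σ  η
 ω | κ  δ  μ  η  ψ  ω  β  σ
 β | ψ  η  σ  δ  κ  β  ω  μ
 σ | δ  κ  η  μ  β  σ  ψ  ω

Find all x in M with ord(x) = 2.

{β, δ, η, κ, σ}

Identity is ω. Compute the order of each non-identity element by repeated multiplication:
  κ: κ → ω  (order 2)
  δ: δ → ω  (order 2)
  μ: μ → δ → ψ → ω  (order 4)
  η: η → ω  (order 2)
  ψ: ψ → δ → μ → ω  (order 4)
  β: β → ω  (order 2)
  σ: σ → ω  (order 2)
Elements of order 2: {β, δ, η, κ, σ}.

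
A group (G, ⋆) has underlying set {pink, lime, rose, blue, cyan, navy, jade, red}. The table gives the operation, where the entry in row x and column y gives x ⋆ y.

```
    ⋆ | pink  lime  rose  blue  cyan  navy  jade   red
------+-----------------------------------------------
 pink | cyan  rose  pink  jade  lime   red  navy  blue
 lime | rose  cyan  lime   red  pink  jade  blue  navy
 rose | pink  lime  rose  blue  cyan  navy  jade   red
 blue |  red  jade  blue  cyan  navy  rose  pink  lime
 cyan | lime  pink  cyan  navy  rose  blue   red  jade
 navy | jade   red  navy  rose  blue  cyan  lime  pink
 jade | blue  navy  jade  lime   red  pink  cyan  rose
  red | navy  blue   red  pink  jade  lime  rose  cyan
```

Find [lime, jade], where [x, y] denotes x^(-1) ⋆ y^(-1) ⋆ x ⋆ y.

cyan

Identity is rose; from the table lime^(-1) = pink and jade^(-1) = red.
pink ⋆ red = blue
blue ⋆ lime = jade
jade ⋆ jade = cyan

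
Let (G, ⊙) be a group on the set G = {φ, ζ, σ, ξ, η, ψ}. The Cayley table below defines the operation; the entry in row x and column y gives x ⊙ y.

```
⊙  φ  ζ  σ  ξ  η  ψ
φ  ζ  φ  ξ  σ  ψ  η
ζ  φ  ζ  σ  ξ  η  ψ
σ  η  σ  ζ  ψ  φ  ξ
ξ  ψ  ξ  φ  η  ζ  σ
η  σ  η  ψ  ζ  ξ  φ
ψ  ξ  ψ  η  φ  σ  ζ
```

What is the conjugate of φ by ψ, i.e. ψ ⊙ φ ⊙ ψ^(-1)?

σ

The identity is ζ. In row ψ, the entry ζ sits in column ψ, so ψ^(-1) = ψ.
ψ ⊙ φ = ξ
ξ ⊙ ψ = σ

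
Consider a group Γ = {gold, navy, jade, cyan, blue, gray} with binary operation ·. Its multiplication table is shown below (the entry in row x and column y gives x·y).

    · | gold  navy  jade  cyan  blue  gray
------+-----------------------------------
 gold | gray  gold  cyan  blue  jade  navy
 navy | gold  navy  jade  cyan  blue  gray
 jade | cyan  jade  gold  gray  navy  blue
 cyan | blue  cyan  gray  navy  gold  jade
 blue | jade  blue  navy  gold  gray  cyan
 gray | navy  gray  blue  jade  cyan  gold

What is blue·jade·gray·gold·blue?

blue·jade = navy
navy·gray = gray
gray·gold = navy
navy·blue = blue
(Structurally, Γ here is isomorphic to the cyclic group Z_6.)

blue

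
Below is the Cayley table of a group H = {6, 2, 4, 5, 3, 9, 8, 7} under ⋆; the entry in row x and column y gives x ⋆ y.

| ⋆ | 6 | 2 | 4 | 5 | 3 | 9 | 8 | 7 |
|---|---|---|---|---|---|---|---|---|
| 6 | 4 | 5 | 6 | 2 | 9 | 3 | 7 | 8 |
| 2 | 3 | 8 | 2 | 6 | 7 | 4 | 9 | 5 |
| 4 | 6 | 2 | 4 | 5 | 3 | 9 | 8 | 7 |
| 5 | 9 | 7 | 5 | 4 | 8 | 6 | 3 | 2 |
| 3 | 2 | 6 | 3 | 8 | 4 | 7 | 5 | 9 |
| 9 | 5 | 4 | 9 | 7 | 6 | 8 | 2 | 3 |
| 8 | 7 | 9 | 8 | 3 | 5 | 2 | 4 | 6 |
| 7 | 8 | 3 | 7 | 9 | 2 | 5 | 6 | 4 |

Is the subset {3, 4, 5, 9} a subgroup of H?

No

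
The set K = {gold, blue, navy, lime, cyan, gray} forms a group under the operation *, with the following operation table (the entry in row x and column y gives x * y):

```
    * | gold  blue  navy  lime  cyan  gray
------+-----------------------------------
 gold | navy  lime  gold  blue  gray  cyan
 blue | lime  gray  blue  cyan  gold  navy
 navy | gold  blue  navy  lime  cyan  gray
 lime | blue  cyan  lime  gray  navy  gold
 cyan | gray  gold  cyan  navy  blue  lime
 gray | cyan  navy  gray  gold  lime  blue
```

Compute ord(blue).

The identity element is navy (its row matches the header).
blue^1 = blue
blue^2 = blue * blue = gray
blue^3 = gray * blue = navy
The first power of blue equal to the identity is blue^3, so ord(blue) = 3.

3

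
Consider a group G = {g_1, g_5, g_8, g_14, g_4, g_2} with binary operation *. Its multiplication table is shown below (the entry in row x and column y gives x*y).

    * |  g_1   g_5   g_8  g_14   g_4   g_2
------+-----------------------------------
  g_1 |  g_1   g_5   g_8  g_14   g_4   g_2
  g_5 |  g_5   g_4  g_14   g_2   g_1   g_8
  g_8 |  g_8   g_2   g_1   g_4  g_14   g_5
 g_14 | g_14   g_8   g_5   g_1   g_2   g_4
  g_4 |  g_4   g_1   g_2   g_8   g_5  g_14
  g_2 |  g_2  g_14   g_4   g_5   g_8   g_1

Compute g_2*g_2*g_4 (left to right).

g_2*g_2 = g_1
g_1*g_4 = g_4

g_4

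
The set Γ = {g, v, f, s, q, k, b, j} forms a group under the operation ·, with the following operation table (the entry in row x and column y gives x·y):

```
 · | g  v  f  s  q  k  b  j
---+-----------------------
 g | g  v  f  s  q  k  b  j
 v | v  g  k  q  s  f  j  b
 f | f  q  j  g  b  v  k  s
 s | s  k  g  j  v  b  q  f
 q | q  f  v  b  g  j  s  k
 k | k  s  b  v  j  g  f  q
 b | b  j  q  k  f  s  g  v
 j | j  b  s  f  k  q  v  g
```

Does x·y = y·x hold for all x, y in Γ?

No

f·k = v but k·f = b.
Since f and k do not commute, Γ is not abelian.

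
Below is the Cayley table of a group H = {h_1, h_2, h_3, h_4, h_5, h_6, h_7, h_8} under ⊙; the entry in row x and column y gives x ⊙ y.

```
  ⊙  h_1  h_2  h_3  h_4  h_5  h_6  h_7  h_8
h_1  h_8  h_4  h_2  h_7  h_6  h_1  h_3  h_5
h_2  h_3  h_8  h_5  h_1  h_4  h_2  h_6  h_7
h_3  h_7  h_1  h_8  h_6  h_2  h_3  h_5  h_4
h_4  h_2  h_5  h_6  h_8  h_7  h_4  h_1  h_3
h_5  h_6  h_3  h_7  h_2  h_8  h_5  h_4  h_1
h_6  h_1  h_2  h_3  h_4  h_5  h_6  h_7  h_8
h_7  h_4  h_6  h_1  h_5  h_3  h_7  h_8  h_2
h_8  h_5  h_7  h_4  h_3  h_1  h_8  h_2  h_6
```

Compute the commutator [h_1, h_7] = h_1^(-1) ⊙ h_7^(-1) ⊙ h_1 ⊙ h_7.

Identity is h_6; from the table h_1^(-1) = h_5 and h_7^(-1) = h_2.
h_5 ⊙ h_2 = h_3
h_3 ⊙ h_1 = h_7
h_7 ⊙ h_7 = h_8

h_8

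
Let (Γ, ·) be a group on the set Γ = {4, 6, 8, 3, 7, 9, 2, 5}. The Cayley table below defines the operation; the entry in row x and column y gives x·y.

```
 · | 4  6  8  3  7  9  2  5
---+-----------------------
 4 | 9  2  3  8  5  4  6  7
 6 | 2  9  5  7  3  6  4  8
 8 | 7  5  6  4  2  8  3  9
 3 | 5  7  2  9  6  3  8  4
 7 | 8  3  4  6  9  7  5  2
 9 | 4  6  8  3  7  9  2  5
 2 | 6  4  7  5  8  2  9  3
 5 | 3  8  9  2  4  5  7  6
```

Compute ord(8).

4

The identity element is 9 (its row matches the header).
8^1 = 8
8^2 = 8·8 = 6
8^3 = 6·8 = 5
8^4 = 5·8 = 9
The first power of 8 equal to the identity is 8^4, so ord(8) = 4.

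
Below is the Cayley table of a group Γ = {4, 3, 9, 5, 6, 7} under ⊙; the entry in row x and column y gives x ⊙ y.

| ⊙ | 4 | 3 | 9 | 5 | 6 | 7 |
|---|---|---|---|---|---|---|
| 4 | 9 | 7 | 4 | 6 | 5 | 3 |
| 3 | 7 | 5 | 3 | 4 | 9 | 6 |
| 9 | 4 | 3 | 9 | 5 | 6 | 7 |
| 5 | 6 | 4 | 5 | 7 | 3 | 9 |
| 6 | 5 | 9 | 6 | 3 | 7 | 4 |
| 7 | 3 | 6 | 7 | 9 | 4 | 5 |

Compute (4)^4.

9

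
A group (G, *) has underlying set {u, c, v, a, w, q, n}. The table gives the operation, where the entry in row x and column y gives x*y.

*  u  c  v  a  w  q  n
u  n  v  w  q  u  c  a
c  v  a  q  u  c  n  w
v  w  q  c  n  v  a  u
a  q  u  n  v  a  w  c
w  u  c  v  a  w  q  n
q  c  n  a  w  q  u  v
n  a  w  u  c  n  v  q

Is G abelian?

Yes

Check whether the table is symmetric across its main diagonal.
Every entry (row x, col y) equals the entry (row y, col x), so G is abelian.
(In fact G ≅ the cyclic group Z_7.)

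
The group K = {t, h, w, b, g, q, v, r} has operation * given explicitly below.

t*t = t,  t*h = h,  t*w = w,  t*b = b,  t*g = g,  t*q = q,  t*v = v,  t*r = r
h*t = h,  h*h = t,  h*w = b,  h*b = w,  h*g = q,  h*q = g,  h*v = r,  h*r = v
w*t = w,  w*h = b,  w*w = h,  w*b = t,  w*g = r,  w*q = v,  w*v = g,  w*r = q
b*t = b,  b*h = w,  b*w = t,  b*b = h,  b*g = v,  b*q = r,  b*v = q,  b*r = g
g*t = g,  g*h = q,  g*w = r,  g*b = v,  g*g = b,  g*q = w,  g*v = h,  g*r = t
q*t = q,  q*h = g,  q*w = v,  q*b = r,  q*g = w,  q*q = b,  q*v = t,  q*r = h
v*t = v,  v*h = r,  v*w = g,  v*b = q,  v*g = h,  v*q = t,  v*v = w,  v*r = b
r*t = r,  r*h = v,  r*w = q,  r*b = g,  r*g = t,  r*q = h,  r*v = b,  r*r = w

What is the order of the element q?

The identity element is t (its row matches the header).
q^1 = q
q^2 = q * q = b
q^3 = b * q = r
q^4 = r * q = h
q^5 = h * q = g
q^6 = g * q = w
q^7 = w * q = v
q^8 = v * q = t
The first power of q equal to the identity is q^8, so ord(q) = 8.

8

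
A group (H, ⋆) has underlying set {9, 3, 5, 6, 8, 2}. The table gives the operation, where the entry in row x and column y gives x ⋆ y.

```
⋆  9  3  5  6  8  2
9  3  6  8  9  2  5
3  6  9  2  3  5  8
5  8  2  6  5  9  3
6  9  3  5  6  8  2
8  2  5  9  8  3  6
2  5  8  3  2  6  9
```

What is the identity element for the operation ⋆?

The identity e satisfies e ⋆ x = x for all x, so its row in the table reproduces the column headers.
Row 6 reads: 9, 3, 5, 6, 8, 2 — exactly the header order. So 6 is the identity.

6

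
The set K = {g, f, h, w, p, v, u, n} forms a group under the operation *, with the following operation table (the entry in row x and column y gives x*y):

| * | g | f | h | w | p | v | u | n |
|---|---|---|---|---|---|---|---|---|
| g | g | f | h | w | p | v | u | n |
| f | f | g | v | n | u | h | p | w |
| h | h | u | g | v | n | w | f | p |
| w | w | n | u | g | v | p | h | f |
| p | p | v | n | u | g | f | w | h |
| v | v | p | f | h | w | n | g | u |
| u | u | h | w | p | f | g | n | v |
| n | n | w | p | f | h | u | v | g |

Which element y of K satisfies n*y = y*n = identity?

First locate the identity: row g matches the header, so g is the identity.
Scan row n for g: n*n = g. Hence n^(-1) = n.
(Structurally, K here is isomorphic to the dihedral group D_4.)

n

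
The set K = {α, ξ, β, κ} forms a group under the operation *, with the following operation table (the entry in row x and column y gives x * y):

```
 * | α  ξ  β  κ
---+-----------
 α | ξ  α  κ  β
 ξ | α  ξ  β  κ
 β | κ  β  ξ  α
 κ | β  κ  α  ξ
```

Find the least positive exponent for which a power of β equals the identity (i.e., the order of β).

2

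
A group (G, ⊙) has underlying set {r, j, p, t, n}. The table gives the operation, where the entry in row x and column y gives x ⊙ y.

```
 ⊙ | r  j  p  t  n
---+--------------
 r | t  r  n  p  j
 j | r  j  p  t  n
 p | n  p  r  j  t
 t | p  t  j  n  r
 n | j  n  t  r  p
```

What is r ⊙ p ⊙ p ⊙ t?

n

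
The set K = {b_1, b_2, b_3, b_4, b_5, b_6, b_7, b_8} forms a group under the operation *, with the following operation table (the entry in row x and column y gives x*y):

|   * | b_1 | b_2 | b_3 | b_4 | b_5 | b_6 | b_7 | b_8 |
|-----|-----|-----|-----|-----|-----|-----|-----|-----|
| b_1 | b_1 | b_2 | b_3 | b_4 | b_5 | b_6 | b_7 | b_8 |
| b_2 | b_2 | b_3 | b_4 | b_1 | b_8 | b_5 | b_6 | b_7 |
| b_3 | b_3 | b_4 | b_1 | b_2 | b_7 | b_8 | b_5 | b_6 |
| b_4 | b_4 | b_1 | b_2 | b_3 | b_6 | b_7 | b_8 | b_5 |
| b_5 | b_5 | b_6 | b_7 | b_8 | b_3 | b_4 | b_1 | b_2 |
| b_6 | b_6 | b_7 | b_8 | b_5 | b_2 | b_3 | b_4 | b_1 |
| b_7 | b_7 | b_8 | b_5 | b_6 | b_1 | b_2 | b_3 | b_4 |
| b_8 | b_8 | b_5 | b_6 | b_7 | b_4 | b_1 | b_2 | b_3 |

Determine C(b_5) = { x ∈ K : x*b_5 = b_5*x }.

Compare row b_5 with column b_5 entry by entry.
b_7*b_5 = b_1 = b_5*b_7, so b_7 commutes with b_5.
b_4*b_5 = b_6 but b_5*b_4 = b_8, so b_4 does not.
Collecting the elements that commute with b_5: C(b_5) = {b_1, b_3, b_5, b_7}.

{b_1, b_3, b_5, b_7}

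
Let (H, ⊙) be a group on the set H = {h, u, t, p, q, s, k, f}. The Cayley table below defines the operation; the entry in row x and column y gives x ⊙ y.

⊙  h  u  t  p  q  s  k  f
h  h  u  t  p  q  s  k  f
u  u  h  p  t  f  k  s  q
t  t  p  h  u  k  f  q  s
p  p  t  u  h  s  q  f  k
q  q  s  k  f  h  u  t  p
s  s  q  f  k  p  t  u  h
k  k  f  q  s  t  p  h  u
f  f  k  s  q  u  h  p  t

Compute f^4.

h

f^1 = f
f^2 = f ⊙ f = t
f^3 = t ⊙ f = s
f^4 = s ⊙ f = h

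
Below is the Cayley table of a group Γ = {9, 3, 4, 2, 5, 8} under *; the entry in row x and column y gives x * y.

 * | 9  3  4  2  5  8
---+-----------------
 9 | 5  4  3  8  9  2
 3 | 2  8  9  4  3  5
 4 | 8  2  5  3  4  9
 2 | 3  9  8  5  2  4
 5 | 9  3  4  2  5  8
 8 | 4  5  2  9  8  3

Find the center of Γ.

An element z is central iff its row equals its column in the table.
For 4: 4 * 3 = 2 ≠ 9 = 3 * 4, so 4 ∉ Z.
Checking each element this way leaves Z(Γ) = {5}.

{5}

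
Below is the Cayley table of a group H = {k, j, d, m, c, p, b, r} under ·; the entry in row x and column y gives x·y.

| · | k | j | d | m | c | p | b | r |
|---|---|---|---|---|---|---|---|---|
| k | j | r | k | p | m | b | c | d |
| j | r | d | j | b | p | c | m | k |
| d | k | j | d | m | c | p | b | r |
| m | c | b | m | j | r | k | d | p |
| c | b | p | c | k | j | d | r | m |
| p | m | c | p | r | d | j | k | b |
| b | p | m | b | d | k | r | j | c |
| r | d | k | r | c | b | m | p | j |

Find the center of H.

{d, j}

An element z is central iff its row equals its column in the table.
For r: r·m = c ≠ p = m·r, so r ∉ Z.
Checking each element this way leaves Z(H) = {d, j}.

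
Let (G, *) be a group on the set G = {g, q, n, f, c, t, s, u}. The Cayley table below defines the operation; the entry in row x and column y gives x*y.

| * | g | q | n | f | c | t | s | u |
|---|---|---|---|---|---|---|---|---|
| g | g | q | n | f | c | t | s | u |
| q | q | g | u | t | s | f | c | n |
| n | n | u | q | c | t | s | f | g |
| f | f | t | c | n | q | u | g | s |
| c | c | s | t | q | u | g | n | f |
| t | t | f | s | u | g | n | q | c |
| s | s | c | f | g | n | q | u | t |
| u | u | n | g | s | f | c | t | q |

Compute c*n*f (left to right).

u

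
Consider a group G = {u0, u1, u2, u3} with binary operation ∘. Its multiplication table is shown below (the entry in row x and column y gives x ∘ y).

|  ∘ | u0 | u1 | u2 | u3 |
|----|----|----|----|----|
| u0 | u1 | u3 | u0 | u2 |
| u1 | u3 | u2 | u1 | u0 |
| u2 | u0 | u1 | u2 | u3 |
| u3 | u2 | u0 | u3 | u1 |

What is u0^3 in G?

u0^1 = u0
u0^2 = u0 ∘ u0 = u1
u0^3 = u1 ∘ u0 = u3
(Structurally, G here is isomorphic to the cyclic group Z_4.)

u3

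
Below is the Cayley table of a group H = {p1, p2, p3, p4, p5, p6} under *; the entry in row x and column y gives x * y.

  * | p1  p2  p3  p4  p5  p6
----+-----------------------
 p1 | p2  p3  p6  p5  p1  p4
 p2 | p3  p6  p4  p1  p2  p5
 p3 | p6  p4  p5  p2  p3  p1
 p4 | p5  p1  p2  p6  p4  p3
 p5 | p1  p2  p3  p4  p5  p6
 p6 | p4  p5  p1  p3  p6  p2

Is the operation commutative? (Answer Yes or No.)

Check whether the table is symmetric across its main diagonal.
Every entry (row x, col y) equals the entry (row y, col x), so H is abelian.

Yes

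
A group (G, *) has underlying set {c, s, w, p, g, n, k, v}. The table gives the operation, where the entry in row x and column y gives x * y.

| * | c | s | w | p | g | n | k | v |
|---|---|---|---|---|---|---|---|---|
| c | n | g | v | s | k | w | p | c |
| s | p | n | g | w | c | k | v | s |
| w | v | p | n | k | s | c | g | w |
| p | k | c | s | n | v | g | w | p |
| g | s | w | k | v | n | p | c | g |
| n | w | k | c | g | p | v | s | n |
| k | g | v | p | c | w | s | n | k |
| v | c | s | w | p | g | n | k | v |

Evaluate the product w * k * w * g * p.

k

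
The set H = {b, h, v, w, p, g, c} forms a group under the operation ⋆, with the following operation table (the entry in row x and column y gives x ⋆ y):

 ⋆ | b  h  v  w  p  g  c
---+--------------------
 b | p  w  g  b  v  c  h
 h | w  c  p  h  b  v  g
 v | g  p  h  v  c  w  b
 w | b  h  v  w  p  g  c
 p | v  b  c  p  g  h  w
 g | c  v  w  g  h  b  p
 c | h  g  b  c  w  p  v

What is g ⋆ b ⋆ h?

g ⋆ b = c
c ⋆ h = g

g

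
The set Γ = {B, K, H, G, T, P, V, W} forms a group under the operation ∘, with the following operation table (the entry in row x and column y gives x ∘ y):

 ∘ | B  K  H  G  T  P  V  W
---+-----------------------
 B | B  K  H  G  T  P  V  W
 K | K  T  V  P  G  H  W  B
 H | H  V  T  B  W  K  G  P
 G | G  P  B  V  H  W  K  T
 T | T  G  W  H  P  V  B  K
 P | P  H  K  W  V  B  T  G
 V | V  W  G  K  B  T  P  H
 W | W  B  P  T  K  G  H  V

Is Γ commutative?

Check whether the table is symmetric across its main diagonal.
Every entry (row x, col y) equals the entry (row y, col x), so Γ is abelian.
(In fact Γ ≅ the cyclic group Z_8.)

Yes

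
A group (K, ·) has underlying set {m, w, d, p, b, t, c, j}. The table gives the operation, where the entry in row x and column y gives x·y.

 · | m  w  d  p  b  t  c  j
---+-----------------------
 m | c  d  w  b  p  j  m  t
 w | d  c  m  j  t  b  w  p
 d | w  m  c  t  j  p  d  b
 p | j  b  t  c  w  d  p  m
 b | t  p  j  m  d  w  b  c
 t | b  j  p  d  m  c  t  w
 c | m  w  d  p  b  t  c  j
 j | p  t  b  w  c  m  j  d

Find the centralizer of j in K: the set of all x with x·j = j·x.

{b, c, d, j}

Compare row j with column j entry by entry.
b·j = c = j·b, so b commutes with j.
p·j = m but j·p = w, so p does not.
Collecting the elements that commute with j: C(j) = {b, c, d, j}.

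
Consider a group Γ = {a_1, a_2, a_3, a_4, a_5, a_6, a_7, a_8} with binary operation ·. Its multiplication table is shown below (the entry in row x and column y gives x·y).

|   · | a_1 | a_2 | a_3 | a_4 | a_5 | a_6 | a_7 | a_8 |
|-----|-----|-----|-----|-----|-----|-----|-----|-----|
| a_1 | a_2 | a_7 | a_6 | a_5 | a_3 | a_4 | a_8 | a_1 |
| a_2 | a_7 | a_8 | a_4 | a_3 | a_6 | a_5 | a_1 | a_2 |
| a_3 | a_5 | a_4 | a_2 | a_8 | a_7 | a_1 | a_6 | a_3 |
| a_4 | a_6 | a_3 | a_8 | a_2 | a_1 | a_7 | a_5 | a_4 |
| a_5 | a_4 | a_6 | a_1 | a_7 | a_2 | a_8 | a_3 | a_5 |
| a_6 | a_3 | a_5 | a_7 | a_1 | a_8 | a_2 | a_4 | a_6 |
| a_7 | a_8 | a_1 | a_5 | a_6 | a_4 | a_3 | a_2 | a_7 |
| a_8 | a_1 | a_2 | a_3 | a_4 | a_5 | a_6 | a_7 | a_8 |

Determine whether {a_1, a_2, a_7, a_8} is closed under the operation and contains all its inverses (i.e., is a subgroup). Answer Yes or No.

Yes

{a_1, a_2, a_7, a_8} contains the identity a_8.
Checking products: every product of two elements of {a_1, a_2, a_7, a_8} (read from the table) lies in {a_1, a_2, a_7, a_8}, so the set is closed.
In a finite group, a nonempty closed subset is a subgroup. So {a_1, a_2, a_7, a_8} ≤ Γ.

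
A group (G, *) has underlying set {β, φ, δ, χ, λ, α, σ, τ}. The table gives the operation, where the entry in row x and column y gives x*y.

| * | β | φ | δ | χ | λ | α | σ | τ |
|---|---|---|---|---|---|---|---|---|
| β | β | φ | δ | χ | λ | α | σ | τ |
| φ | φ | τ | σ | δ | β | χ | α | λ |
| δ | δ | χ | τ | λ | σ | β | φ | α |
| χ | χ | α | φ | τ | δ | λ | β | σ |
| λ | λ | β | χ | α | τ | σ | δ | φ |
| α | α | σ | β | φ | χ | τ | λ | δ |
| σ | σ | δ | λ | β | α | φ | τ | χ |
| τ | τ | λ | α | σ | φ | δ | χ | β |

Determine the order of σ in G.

The identity element is β (its row matches the header).
σ^1 = σ
σ^2 = σ*σ = τ
σ^3 = τ*σ = χ
σ^4 = χ*σ = β
The first power of σ equal to the identity is σ^4, so ord(σ) = 4.
(Structurally, G here is isomorphic to the quaternion group Q_8.)

4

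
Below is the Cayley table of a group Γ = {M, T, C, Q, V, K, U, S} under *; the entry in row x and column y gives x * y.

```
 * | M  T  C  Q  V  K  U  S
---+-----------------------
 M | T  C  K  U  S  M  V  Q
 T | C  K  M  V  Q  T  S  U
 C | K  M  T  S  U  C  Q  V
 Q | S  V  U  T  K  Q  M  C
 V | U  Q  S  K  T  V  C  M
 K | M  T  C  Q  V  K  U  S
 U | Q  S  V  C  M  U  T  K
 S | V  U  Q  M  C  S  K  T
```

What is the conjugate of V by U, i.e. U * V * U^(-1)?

The identity is K. In row U, the entry K sits in column S, so U^(-1) = S.
U * V = M
M * S = Q

Q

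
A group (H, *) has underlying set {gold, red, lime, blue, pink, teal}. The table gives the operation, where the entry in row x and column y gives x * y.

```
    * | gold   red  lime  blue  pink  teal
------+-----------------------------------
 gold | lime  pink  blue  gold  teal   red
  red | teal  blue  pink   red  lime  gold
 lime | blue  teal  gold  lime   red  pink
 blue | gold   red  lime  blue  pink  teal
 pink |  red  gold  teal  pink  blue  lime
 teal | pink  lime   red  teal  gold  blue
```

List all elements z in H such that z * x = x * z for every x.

An element z is central iff its row equals its column in the table.
For gold: gold * red = pink ≠ teal = red * gold, so gold ∉ Z.
Checking each element this way leaves Z(H) = {blue}.

{blue}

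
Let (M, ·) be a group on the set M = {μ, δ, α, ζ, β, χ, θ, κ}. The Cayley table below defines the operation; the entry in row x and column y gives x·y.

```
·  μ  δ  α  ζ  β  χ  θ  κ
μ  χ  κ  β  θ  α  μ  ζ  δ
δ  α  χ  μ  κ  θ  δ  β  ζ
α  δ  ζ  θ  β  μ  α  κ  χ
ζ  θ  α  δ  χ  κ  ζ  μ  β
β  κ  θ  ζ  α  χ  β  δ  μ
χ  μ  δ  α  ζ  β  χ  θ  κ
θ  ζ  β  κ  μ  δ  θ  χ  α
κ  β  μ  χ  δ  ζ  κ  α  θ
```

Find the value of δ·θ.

β

Read row δ, column θ: δ·θ = β.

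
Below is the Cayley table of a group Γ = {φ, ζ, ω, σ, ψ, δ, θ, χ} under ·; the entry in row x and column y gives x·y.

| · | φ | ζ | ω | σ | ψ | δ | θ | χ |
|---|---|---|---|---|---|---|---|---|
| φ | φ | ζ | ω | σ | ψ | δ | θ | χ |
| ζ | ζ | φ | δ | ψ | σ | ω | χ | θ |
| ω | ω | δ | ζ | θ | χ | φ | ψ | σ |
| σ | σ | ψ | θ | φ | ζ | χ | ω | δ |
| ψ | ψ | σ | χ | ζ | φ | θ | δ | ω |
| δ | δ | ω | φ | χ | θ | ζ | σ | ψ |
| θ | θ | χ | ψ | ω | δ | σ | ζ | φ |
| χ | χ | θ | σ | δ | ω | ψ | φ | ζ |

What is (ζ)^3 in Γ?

ζ

ζ^1 = ζ
ζ^2 = ζ·ζ = φ
ζ^3 = φ·ζ = ζ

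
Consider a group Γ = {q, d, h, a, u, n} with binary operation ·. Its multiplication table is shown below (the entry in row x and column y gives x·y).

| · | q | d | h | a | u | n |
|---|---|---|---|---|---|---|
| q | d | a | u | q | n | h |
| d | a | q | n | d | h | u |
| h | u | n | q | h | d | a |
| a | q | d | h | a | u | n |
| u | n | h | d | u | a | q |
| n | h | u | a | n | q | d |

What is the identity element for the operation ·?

The identity e satisfies e·x = x for all x, so its row in the table reproduces the column headers.
Row a reads: q, d, h, a, u, n — exactly the header order. So a is the identity.
(Structurally, Γ here is isomorphic to the cyclic group Z_6.)

a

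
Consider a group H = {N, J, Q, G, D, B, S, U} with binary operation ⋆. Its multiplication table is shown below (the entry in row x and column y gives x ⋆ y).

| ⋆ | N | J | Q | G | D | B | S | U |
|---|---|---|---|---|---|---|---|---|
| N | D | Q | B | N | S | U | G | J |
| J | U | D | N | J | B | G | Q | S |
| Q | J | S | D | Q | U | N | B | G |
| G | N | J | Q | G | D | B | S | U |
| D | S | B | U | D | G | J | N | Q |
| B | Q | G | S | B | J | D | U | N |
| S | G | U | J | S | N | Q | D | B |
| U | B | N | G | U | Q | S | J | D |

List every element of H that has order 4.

Identity is G. Compute the order of each non-identity element by repeated multiplication:
  N: N → D → S → G  (order 4)
  J: J → D → B → G  (order 4)
  Q: Q → D → U → G  (order 4)
  D: D → G  (order 2)
  B: B → D → J → G  (order 4)
  S: S → D → N → G  (order 4)
  U: U → D → Q → G  (order 4)
Elements of order 4: {B, J, N, Q, S, U}.
(Structurally, H here is isomorphic to the quaternion group Q_8.)

{B, J, N, Q, S, U}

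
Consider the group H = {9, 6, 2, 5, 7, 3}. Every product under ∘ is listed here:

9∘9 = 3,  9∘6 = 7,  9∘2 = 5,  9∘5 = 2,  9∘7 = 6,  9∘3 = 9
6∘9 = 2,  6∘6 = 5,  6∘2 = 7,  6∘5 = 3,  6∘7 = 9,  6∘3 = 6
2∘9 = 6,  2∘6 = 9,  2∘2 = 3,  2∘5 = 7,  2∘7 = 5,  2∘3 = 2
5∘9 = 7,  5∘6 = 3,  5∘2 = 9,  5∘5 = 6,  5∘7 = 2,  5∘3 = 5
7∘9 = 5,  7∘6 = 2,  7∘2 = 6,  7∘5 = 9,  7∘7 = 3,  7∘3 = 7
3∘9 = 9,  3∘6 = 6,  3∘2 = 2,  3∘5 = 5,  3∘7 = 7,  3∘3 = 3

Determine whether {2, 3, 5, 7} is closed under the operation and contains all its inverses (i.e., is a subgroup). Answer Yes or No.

No

5 ∘ 5 = 6, which is not in {2, 3, 5, 7}.
The subset is not closed under ∘, so it is not a subgroup.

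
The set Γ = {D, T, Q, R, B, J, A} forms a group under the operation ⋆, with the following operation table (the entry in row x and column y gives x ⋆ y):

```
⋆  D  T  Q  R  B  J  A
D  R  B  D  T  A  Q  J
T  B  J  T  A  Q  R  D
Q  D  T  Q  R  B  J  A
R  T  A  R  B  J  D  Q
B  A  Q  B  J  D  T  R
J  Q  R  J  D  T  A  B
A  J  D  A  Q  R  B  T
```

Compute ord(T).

7

The identity element is Q (its row matches the header).
T^1 = T
T^2 = T ⋆ T = J
T^3 = J ⋆ T = R
T^4 = R ⋆ T = A
T^5 = A ⋆ T = D
T^6 = D ⋆ T = B
T^7 = B ⋆ T = Q
The first power of T equal to the identity is T^7, so ord(T) = 7.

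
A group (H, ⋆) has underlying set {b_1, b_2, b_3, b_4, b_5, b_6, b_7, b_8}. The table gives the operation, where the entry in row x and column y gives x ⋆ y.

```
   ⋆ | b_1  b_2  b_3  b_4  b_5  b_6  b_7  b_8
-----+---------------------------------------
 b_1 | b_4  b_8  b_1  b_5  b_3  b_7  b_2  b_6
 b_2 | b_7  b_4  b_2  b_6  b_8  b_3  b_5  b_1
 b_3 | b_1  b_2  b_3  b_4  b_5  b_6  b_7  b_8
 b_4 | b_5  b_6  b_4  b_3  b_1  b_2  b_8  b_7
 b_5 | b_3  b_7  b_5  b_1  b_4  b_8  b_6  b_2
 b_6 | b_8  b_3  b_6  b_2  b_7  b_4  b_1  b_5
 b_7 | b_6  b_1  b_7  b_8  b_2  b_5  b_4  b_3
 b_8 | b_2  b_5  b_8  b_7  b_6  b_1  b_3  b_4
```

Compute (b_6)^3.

b_2

b_6^1 = b_6
b_6^2 = b_6 ⋆ b_6 = b_4
b_6^3 = b_4 ⋆ b_6 = b_2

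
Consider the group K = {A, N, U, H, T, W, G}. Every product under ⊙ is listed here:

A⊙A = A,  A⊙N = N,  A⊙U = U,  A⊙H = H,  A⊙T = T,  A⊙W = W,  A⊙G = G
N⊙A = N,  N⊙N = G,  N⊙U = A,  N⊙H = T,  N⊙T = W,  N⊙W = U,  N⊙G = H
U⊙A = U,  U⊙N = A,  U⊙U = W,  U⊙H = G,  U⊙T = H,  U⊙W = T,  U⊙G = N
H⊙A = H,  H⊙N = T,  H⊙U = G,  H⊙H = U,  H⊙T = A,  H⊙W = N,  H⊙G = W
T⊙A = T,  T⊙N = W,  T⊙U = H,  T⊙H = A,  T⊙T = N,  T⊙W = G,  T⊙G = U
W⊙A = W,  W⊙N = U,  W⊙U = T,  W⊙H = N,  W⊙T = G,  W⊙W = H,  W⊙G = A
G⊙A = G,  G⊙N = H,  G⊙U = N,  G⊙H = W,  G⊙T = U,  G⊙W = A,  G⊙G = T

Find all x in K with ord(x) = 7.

{G, H, N, T, U, W}

Identity is A. Compute the order of each non-identity element by repeated multiplication:
  N: N → G → H → T → W → U → A  (order 7)
  U: U → W → T → H → G → N → A  (order 7)
  H: H → U → G → W → N → T → A  (order 7)
  T: T → N → W → G → U → H → A  (order 7)
  W: W → H → N → U → T → G → A  (order 7)
  G: G → T → U → N → H → W → A  (order 7)
Elements of order 7: {G, H, N, T, U, W}.
(Structurally, K here is isomorphic to the cyclic group Z_7.)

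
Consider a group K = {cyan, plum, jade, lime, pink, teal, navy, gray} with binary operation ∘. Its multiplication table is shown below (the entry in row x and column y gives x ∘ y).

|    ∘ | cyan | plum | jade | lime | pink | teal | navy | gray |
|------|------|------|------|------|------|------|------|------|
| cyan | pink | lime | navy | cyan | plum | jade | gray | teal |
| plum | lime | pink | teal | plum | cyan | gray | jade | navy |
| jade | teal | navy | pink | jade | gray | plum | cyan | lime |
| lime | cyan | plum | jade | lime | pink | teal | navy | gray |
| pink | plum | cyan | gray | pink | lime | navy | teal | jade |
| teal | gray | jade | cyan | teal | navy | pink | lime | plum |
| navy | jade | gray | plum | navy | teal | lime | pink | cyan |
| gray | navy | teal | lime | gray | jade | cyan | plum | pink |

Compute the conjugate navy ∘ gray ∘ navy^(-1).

The identity is lime. In row navy, the entry lime sits in column teal, so navy^(-1) = teal.
navy ∘ gray = cyan
cyan ∘ teal = jade

jade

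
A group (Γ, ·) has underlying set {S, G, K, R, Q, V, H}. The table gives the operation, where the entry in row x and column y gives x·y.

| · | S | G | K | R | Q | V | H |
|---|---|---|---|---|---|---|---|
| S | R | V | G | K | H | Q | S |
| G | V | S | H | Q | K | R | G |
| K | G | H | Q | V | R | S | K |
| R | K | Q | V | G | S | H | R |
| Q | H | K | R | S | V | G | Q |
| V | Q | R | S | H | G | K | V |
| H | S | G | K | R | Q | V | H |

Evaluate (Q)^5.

Q^1 = Q
Q^2 = Q·Q = V
Q^3 = V·Q = G
Q^4 = G·Q = K
Q^5 = K·Q = R

R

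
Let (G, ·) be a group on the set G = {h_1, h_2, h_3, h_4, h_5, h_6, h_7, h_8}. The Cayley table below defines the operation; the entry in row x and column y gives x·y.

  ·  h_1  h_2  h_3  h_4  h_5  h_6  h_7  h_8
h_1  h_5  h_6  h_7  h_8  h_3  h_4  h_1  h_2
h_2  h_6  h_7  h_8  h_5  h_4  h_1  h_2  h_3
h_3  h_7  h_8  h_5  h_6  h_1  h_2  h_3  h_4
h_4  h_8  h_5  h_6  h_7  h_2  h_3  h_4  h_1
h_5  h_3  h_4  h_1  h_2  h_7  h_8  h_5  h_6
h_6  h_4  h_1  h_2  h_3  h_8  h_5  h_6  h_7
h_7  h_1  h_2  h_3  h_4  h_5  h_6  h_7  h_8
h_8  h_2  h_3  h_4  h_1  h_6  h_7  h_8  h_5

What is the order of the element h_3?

The identity element is h_7 (its row matches the header).
h_3^1 = h_3
h_3^2 = h_3·h_3 = h_5
h_3^3 = h_5·h_3 = h_1
h_3^4 = h_1·h_3 = h_7
The first power of h_3 equal to the identity is h_3^4, so ord(h_3) = 4.
(Structurally, G here is isomorphic to Z_2 x Z_4.)

4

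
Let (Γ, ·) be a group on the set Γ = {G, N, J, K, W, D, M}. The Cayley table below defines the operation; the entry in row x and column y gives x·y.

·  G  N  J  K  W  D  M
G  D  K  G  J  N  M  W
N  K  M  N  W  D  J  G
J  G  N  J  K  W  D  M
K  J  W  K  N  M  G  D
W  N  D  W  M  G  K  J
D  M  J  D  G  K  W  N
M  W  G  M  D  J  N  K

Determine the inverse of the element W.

First locate the identity: row J matches the header, so J is the identity.
Scan row W for J: W·M = J. Hence W^(-1) = M.
(Structurally, Γ here is isomorphic to the cyclic group Z_7.)

M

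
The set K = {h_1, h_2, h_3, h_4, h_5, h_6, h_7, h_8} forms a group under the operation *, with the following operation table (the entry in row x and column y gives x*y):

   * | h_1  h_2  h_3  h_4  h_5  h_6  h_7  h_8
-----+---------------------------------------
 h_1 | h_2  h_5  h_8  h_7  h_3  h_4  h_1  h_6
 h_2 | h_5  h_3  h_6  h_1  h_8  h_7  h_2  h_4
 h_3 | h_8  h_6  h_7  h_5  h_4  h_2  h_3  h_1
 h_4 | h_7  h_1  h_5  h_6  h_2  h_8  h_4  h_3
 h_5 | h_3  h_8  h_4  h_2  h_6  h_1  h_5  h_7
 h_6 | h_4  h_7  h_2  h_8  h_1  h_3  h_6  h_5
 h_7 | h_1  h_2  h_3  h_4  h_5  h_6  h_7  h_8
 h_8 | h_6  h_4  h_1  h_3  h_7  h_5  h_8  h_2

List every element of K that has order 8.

Identity is h_7. Compute the order of each non-identity element by repeated multiplication:
  h_1: h_1 → h_2 → h_5 → h_3 → h_8 → h_6 → h_4 → h_7  (order 8)
  h_2: h_2 → h_3 → h_6 → h_7  (order 4)
  h_3: h_3 → h_7  (order 2)
  h_4: h_4 → h_6 → h_8 → h_3 → h_5 → h_2 → h_1 → h_7  (order 8)
  h_5: h_5 → h_6 → h_1 → h_3 → h_4 → h_2 → h_8 → h_7  (order 8)
  h_6: h_6 → h_3 → h_2 → h_7  (order 4)
  h_8: h_8 → h_2 → h_4 → h_3 → h_1 → h_6 → h_5 → h_7  (order 8)
Elements of order 8: {h_1, h_4, h_5, h_8}.

{h_1, h_4, h_5, h_8}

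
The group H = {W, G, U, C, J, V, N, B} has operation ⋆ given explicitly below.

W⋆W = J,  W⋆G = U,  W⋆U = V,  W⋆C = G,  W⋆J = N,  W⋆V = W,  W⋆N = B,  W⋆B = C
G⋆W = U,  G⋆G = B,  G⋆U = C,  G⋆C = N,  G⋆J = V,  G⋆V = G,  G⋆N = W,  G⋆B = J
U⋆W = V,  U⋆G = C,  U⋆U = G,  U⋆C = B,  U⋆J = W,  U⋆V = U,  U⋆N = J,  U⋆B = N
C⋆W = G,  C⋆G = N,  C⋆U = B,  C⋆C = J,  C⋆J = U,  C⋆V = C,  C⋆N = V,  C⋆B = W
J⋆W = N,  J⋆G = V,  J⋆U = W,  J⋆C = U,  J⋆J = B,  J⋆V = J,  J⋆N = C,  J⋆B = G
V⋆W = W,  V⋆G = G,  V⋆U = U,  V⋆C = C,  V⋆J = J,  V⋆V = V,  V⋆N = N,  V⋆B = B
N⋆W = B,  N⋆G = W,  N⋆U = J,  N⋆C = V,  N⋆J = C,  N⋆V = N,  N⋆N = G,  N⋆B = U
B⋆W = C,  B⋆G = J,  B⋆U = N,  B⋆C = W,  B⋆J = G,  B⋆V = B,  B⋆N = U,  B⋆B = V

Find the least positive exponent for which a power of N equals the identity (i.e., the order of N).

8

The identity element is V (its row matches the header).
N^1 = N
N^2 = N ⋆ N = G
N^3 = G ⋆ N = W
N^4 = W ⋆ N = B
N^5 = B ⋆ N = U
N^6 = U ⋆ N = J
N^7 = J ⋆ N = C
N^8 = C ⋆ N = V
The first power of N equal to the identity is N^8, so ord(N) = 8.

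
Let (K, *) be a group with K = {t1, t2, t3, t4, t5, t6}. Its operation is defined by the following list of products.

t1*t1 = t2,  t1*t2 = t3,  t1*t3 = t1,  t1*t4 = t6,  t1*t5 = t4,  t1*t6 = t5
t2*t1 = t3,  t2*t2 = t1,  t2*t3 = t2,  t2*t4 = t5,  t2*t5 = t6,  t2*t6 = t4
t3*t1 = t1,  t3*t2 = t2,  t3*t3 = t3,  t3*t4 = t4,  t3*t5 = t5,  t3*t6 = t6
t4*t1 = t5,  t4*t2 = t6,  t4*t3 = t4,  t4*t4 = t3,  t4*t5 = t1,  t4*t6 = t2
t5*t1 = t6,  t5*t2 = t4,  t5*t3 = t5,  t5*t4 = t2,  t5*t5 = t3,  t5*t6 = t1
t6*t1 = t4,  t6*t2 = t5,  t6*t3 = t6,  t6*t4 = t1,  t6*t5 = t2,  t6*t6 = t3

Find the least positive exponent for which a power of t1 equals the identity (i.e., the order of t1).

3

The identity element is t3 (its row matches the header).
t1^1 = t1
t1^2 = t1*t1 = t2
t1^3 = t2*t1 = t3
The first power of t1 equal to the identity is t1^3, so ord(t1) = 3.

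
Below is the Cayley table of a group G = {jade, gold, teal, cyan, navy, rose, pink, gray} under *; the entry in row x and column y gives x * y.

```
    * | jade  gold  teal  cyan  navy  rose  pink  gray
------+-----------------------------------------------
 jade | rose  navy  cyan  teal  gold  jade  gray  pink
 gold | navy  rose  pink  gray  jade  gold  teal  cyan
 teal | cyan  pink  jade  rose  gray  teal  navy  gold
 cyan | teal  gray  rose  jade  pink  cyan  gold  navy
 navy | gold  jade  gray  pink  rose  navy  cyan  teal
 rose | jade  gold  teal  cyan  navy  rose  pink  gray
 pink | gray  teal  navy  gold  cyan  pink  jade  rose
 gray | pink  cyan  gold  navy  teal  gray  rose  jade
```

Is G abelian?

Yes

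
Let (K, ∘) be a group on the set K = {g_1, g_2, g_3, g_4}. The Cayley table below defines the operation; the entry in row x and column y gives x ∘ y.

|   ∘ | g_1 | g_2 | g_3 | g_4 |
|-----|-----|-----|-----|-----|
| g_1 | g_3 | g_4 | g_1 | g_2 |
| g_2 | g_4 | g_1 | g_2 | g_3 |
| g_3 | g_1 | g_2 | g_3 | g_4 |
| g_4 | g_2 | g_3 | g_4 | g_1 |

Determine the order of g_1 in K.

The identity element is g_3 (its row matches the header).
g_1^1 = g_1
g_1^2 = g_1 ∘ g_1 = g_3
The first power of g_1 equal to the identity is g_1^2, so ord(g_1) = 2.

2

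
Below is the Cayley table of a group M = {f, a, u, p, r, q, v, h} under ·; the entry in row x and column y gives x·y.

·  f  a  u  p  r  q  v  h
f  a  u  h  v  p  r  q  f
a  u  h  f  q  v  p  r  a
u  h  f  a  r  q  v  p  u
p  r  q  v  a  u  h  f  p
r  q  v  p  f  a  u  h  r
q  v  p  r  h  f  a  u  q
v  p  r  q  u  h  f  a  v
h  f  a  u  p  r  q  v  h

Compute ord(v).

The identity element is h (its row matches the header).
v^1 = v
v^2 = v·v = a
v^3 = a·v = r
v^4 = r·v = h
The first power of v equal to the identity is v^4, so ord(v) = 4.
(Structurally, M here is isomorphic to the quaternion group Q_8.)

4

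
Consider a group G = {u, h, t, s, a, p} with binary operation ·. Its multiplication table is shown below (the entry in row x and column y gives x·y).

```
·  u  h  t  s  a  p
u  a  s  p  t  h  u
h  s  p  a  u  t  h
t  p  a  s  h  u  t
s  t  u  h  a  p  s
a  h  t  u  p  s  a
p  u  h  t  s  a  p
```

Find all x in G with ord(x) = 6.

Identity is p. Compute the order of each non-identity element by repeated multiplication:
  u: u → a → h → s → t → p  (order 6)
  h: h → p  (order 2)
  t: t → s → h → a → u → p  (order 6)
  s: s → a → p  (order 3)
  a: a → s → p  (order 3)
Elements of order 6: {t, u}.

{t, u}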